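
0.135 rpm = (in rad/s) 0.01414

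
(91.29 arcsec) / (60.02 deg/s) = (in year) 1.34e-11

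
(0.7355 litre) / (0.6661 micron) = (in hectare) 0.1104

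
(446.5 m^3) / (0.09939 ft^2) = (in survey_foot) 1.586e+05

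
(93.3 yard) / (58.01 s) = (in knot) 2.859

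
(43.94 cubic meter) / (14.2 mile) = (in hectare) 1.923e-07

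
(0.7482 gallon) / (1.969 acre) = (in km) 3.554e-10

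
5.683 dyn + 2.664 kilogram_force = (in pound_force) 5.873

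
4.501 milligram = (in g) 0.004501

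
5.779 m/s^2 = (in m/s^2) 5.779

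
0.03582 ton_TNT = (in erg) 1.499e+15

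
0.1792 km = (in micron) 1.792e+08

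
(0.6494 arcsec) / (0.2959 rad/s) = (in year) 3.374e-13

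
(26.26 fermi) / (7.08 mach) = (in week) 1.801e-23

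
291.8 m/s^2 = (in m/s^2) 291.8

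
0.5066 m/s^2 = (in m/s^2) 0.5066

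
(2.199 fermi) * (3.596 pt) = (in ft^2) 3.003e-17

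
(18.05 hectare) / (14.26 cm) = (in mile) 786.5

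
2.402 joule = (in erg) 2.402e+07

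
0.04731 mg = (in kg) 4.731e-08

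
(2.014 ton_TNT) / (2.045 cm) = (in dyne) 4.121e+16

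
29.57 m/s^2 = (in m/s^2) 29.57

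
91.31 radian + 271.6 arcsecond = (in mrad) 9.131e+04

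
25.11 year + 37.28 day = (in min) 1.325e+07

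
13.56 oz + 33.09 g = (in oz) 14.73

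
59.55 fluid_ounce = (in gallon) 0.4652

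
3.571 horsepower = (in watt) 2663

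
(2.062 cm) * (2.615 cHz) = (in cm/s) 0.05392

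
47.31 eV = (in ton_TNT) 1.812e-27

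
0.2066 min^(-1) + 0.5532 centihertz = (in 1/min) 0.5385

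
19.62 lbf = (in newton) 87.27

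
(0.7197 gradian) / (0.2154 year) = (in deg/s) 9.535e-08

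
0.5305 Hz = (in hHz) 0.005305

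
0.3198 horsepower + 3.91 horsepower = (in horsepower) 4.23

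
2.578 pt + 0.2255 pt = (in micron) 989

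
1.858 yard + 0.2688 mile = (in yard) 474.9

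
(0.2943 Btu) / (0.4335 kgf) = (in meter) 73.04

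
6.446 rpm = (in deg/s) 38.68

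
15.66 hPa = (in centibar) 1.566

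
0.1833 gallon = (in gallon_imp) 0.1526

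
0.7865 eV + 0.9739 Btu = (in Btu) 0.9739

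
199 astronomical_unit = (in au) 199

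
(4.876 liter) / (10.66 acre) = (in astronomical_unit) 7.556e-19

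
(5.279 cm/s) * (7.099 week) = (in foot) 7.436e+05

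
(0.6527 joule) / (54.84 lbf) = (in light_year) 2.828e-19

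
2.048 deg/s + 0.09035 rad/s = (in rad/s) 0.1261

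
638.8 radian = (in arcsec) 1.318e+08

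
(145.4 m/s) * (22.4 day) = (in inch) 1.108e+10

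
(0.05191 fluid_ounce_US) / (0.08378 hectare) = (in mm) 1.832e-06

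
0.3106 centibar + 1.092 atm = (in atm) 1.095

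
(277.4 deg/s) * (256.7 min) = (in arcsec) 1.538e+10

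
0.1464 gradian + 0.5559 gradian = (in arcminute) 37.92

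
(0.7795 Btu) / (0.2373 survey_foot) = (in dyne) 1.137e+09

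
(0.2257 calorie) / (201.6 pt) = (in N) 13.28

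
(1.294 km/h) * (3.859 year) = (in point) 1.24e+11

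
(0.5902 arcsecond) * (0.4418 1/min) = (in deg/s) 1.207e-06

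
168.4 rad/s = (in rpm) 1608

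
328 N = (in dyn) 3.28e+07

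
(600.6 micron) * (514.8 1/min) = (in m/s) 0.005153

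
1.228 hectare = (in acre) 3.034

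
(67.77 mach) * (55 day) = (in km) 1.097e+08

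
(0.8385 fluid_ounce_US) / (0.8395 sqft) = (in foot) 0.001043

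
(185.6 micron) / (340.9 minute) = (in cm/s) 9.074e-07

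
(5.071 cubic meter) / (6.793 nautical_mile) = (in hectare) 4.031e-08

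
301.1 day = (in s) 2.602e+07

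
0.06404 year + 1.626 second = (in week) 3.339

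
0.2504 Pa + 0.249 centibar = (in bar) 0.002493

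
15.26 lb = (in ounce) 244.2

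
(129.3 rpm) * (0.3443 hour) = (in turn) 2671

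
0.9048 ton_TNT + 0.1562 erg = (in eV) 2.363e+28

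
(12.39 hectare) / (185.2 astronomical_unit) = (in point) 1.268e-05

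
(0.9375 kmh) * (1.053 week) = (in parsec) 5.375e-12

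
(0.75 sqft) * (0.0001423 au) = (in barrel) 9.33e+06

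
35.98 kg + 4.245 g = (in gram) 3.598e+04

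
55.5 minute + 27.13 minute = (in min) 82.63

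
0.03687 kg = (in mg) 3.687e+04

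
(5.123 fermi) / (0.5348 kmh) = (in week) 5.702e-20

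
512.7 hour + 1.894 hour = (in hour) 514.6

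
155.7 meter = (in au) 1.041e-09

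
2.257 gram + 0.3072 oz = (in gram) 10.97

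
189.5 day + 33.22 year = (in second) 1.064e+09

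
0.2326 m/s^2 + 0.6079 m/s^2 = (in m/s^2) 0.8405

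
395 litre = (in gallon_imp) 86.89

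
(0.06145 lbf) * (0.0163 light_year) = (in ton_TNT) 1.007e+04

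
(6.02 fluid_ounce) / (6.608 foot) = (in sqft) 0.0009514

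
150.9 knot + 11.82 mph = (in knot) 161.2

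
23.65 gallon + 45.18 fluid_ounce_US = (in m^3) 0.09086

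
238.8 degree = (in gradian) 265.3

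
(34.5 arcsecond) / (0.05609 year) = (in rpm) 9.03e-10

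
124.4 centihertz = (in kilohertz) 0.001244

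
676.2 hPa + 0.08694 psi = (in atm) 0.6733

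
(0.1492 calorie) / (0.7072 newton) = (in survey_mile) 0.0005485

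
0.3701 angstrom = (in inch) 1.457e-09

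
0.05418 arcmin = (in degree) 0.000903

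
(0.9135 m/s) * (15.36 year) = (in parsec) 1.434e-08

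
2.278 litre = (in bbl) 0.01433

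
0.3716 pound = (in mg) 1.686e+05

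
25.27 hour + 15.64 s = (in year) 0.002885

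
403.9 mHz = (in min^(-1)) 24.23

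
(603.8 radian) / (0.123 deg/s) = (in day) 3.255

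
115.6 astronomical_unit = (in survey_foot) 5.674e+13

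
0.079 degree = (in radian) 0.001379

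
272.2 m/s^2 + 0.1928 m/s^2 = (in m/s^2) 272.4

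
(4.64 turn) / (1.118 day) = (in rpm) 0.002882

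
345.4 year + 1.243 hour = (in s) 1.089e+10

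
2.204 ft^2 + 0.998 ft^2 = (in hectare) 2.975e-05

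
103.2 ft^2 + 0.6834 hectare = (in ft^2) 7.366e+04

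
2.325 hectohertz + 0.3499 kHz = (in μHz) 5.824e+08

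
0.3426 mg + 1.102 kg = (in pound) 2.429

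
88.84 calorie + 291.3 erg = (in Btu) 0.3523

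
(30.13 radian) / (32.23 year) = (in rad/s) 2.964e-08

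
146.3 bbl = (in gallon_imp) 5116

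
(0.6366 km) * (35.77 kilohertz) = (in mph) 5.094e+07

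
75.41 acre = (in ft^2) 3.285e+06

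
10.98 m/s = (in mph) 24.56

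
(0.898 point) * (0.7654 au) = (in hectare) 3627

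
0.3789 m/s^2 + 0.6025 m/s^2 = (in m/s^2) 0.9814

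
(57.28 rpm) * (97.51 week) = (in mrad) 3.537e+11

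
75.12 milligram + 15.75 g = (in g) 15.83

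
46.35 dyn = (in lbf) 0.0001042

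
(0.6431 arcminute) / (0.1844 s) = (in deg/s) 0.05813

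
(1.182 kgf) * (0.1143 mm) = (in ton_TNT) 3.167e-13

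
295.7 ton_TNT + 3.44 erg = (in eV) 7.722e+30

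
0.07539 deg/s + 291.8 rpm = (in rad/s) 30.56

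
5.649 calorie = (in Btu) 0.0224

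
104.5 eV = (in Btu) 1.587e-20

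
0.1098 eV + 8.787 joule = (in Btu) 0.008328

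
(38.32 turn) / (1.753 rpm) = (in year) 4.159e-05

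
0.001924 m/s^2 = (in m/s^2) 0.001924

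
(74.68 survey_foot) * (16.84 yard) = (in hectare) 0.03505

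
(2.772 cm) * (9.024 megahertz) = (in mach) 734.6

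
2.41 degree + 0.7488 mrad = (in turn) 0.006814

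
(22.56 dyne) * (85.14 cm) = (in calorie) 4.591e-05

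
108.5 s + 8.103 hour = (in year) 0.0009284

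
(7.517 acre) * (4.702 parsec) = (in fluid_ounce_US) 1.492e+26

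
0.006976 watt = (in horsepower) 9.355e-06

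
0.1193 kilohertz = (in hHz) 1.193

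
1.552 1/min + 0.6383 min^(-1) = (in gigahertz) 3.65e-11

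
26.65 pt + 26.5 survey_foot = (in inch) 318.4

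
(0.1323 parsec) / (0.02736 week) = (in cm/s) 2.467e+13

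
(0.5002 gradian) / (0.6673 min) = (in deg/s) 0.01124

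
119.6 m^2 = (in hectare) 0.01196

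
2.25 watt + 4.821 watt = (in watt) 7.071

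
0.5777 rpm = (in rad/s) 0.0605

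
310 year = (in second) 9.776e+09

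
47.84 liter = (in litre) 47.84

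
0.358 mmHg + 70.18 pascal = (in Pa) 117.9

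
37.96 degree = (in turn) 0.1054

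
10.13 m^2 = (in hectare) 0.001013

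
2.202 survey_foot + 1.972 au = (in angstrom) 2.95e+21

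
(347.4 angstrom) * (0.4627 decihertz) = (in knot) 3.125e-09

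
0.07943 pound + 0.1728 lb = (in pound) 0.2522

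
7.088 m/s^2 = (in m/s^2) 7.088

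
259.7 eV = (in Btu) 3.944e-20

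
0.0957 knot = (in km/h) 0.1772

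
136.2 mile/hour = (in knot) 118.4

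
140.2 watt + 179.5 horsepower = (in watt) 1.34e+05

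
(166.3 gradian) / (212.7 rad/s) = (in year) 3.894e-10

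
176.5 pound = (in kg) 80.06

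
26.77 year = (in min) 1.407e+07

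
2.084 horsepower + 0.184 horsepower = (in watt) 1691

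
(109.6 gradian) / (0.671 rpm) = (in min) 0.4083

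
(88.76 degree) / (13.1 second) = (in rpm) 1.129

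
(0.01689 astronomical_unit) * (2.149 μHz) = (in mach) 15.95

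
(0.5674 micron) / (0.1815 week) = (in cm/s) 5.169e-10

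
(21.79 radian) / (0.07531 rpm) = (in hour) 0.7675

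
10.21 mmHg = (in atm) 0.01343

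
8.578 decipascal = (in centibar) 0.0008578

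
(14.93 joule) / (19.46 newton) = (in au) 5.129e-12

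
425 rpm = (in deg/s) 2550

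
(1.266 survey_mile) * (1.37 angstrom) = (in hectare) 2.791e-11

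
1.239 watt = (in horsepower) 0.001662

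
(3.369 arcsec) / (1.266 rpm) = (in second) 0.0001232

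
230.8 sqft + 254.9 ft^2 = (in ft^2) 485.7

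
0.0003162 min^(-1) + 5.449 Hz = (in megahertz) 5.449e-06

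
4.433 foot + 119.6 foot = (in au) 2.527e-10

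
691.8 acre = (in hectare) 280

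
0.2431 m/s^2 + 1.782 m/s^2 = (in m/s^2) 2.025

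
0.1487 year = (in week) 7.754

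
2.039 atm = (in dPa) 2.066e+06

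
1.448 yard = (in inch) 52.13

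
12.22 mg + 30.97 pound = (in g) 1.405e+04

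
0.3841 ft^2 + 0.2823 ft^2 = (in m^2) 0.06191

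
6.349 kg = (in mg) 6.349e+06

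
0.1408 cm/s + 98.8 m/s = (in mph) 221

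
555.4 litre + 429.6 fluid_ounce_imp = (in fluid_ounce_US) 1.919e+04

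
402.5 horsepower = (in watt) 3.001e+05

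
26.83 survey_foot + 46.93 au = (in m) 7.021e+12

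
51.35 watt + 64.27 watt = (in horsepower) 0.155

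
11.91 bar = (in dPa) 1.191e+07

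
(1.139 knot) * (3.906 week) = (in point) 3.924e+09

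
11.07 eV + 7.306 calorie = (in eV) 1.908e+20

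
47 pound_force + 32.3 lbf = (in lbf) 79.3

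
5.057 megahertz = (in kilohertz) 5057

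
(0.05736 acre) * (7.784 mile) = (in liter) 2.908e+09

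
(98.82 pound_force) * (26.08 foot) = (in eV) 2.181e+22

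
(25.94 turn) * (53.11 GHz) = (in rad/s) 8.656e+12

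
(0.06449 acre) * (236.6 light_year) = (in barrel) 3.674e+21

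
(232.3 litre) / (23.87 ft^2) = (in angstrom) 1.048e+09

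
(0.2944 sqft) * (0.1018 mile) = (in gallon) 1184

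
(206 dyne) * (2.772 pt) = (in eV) 1.257e+13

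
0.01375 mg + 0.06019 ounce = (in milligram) 1706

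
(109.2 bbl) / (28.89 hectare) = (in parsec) 1.948e-21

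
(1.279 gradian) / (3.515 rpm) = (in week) 9.025e-08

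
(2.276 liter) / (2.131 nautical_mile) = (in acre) 1.425e-10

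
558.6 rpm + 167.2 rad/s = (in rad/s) 225.7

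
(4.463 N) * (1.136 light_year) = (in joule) 4.797e+16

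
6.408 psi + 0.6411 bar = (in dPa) 1.083e+06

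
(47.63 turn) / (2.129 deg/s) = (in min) 134.2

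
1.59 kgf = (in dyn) 1.559e+06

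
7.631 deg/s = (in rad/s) 0.1332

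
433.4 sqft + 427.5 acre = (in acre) 427.5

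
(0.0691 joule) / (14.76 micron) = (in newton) 4682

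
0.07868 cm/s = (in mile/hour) 0.00176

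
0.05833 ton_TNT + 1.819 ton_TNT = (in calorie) 1.877e+09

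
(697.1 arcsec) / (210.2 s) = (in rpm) 0.0001535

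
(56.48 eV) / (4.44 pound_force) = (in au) 3.063e-30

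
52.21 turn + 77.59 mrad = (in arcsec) 6.768e+07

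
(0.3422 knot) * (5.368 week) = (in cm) 5.715e+07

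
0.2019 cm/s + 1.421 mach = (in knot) 940.5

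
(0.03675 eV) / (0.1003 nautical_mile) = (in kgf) 3.232e-24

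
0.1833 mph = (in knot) 0.1593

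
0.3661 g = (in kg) 0.0003661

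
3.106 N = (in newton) 3.106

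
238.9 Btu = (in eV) 1.573e+24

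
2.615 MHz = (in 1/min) 1.569e+08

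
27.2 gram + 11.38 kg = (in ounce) 402.4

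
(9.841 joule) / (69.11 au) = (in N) 9.519e-13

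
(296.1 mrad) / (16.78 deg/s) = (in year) 3.206e-08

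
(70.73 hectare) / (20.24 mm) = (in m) 3.495e+07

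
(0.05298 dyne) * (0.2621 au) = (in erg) 2.077e+11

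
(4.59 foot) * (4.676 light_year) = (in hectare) 6.189e+12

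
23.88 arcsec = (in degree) 0.006633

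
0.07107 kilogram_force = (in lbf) 0.1567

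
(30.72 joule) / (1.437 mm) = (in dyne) 2.138e+09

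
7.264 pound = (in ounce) 116.2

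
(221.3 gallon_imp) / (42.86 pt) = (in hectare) 0.006654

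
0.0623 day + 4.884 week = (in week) 4.893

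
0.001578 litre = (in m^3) 1.578e-06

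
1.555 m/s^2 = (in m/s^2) 1.555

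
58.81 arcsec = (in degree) 0.01634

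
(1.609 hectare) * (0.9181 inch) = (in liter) 3.752e+05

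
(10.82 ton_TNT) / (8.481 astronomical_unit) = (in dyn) 3568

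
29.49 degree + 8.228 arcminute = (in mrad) 517.1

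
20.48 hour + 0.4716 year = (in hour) 4152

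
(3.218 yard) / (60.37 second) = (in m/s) 0.04874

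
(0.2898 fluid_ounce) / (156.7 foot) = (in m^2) 1.794e-07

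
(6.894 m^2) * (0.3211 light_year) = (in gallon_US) 5.533e+18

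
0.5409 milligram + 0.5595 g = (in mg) 560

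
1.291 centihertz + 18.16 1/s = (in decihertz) 181.7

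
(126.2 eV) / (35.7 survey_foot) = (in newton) 1.858e-18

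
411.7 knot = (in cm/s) 2.118e+04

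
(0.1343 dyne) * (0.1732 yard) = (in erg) 2.127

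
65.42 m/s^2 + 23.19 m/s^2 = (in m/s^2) 88.61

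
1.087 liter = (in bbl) 0.006837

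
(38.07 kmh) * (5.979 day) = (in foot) 1.792e+07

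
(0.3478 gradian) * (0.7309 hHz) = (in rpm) 3.813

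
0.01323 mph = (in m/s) 0.005914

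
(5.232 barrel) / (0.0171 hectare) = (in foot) 0.01596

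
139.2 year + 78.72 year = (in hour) 1.909e+06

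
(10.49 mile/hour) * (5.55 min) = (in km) 1.562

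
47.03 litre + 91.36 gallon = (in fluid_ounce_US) 1.328e+04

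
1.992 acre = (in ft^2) 8.677e+04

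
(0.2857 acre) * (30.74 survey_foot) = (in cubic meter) 1.083e+04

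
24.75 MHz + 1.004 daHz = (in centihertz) 2.475e+09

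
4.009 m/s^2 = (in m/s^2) 4.009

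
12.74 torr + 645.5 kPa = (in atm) 6.387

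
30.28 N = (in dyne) 3.028e+06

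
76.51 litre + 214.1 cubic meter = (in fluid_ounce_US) 7.242e+06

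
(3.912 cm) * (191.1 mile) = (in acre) 2.973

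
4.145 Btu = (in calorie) 1045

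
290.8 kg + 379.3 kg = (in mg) 6.701e+08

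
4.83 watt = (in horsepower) 0.006477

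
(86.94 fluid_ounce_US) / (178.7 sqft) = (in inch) 0.006097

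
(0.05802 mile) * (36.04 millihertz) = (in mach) 0.009883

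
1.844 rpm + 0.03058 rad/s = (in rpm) 2.136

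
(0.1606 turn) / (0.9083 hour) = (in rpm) 0.002947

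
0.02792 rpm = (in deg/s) 0.1675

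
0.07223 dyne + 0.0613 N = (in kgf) 0.006251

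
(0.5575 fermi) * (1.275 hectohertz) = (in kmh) 2.559e-13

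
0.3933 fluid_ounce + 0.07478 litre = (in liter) 0.08641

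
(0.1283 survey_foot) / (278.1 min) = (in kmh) 8.437e-06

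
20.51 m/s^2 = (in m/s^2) 20.51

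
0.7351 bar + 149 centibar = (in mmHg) 1669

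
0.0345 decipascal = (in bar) 3.45e-08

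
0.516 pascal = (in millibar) 0.00516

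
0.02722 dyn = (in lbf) 6.119e-08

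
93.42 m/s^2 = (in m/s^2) 93.42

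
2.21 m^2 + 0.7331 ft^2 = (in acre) 0.0005629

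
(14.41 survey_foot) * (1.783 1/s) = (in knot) 15.22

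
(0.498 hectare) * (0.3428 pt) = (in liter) 602.2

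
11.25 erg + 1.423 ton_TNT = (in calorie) 1.423e+09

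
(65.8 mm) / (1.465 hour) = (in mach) 3.664e-08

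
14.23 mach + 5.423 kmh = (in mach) 14.23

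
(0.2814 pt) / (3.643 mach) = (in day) 9.263e-13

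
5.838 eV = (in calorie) 2.236e-19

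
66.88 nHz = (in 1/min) 4.013e-06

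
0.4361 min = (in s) 26.17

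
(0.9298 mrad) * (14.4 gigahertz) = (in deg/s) 7.671e+08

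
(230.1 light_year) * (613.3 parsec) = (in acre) 1.018e+34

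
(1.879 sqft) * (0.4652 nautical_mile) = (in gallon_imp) 3.308e+04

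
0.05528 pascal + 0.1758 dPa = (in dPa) 0.7286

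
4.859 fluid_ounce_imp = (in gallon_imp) 0.03037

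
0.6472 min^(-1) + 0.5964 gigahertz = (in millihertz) 5.964e+11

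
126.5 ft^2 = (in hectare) 0.001175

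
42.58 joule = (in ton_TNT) 1.018e-08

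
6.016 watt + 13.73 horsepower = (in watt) 1.024e+04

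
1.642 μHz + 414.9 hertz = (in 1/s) 414.9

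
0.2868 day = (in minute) 413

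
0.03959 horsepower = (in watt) 29.52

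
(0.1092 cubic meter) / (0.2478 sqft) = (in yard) 5.187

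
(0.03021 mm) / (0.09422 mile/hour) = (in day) 8.301e-09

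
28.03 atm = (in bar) 28.4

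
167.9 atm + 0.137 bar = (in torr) 1.277e+05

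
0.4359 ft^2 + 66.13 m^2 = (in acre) 0.01635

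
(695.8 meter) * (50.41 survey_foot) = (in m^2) 1.069e+04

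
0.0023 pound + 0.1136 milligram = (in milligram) 1043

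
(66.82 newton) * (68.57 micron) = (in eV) 2.86e+16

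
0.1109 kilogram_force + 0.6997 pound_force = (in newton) 4.2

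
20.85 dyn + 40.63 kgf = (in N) 398.4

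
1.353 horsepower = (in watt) 1009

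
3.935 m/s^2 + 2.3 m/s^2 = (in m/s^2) 6.235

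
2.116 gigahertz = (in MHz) 2116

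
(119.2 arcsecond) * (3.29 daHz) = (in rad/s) 0.01901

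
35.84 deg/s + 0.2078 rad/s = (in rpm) 7.958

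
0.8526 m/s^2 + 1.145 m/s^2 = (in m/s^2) 1.998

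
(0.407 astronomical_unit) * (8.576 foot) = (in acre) 3.933e+07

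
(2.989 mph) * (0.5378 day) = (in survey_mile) 38.58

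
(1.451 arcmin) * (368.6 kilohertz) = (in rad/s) 155.6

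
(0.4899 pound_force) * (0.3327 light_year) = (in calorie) 1.639e+15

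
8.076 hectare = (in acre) 19.96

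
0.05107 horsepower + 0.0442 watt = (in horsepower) 0.05113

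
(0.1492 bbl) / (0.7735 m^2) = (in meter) 0.03067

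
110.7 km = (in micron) 1.107e+11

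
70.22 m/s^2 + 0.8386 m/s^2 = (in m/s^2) 71.06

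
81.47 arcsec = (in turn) 6.286e-05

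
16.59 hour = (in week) 0.09875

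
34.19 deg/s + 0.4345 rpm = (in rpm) 6.133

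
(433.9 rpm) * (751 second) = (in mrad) 3.412e+07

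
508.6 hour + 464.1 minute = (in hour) 516.3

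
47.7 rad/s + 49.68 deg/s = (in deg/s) 2783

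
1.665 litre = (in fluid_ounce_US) 56.3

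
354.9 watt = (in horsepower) 0.4759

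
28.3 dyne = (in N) 0.000283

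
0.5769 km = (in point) 1.635e+06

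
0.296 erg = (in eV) 1.847e+11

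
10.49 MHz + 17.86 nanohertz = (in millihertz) 1.049e+10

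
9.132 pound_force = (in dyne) 4.062e+06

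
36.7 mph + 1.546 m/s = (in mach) 0.05272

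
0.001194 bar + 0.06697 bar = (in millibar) 68.16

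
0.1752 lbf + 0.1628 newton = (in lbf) 0.2118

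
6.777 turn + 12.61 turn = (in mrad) 1.218e+05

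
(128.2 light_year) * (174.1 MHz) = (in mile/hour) 4.724e+26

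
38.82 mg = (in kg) 3.882e-05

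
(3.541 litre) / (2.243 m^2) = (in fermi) 1.579e+12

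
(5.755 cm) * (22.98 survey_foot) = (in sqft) 4.339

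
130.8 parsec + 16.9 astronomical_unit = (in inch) 1.589e+20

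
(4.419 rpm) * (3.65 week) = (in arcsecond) 2.107e+11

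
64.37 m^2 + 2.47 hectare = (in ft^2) 2.666e+05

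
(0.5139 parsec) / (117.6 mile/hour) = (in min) 5.027e+12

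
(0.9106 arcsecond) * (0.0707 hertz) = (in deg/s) 1.788e-05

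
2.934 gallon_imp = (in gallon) 3.524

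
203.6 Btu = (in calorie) 5.134e+04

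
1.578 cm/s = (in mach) 4.634e-05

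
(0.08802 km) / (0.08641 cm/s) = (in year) 0.00323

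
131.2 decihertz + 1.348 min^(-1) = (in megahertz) 1.314e-05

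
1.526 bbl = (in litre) 242.6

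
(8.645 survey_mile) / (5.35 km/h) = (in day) 0.1084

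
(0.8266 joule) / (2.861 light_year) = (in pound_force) 6.865e-18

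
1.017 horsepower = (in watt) 758.4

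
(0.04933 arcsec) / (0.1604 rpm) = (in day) 1.648e-10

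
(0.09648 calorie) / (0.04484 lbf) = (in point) 5737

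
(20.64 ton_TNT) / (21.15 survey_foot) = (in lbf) 3.012e+09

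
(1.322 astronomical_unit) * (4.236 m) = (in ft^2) 9.017e+12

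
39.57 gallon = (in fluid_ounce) 5065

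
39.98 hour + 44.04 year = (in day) 1.608e+04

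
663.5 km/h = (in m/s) 184.3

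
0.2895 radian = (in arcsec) 5.971e+04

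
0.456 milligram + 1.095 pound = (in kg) 0.4967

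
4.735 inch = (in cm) 12.03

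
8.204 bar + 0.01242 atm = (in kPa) 821.7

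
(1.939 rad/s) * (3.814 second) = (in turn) 1.177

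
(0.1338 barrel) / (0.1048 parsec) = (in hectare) 6.578e-22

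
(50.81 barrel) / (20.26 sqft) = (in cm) 429.2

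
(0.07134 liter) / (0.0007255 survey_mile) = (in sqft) 0.0006577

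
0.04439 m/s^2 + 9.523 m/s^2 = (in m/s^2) 9.567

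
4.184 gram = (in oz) 0.1476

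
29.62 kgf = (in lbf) 65.3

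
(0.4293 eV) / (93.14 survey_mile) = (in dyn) 4.589e-20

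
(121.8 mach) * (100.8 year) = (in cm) 1.318e+16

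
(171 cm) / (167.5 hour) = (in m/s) 2.836e-06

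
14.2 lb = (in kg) 6.441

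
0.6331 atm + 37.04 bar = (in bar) 37.68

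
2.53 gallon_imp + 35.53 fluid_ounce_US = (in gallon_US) 3.316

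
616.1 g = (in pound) 1.358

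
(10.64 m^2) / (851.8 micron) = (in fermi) 1.249e+19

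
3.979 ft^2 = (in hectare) 3.697e-05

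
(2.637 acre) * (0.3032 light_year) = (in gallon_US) 8.087e+21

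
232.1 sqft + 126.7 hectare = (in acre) 313.1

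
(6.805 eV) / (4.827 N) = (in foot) 7.41e-19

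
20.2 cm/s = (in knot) 0.3927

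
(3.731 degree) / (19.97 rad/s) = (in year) 1.034e-10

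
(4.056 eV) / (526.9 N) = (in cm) 1.233e-19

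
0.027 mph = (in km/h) 0.04345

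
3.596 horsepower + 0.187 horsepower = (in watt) 2821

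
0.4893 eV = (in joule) 7.839e-20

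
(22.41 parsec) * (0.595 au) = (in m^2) 6.155e+28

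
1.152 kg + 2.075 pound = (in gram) 2093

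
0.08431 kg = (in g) 84.31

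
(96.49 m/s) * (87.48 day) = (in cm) 7.293e+10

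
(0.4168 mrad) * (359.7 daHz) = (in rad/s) 1.499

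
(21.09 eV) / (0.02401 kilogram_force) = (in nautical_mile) 7.749e-21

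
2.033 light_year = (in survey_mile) 1.195e+13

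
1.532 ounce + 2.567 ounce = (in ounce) 4.099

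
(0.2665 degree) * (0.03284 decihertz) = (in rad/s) 1.527e-05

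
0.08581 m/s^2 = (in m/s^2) 0.08581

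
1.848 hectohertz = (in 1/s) 184.8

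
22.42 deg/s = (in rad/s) 0.3913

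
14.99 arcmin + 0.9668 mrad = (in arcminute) 18.31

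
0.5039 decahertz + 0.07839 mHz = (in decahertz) 0.5039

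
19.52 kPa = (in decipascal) 1.952e+05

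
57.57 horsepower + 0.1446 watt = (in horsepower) 57.57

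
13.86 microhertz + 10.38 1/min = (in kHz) 0.000173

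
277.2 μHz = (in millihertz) 0.2772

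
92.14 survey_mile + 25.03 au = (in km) 3.744e+09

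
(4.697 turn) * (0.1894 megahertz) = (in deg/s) 3.203e+08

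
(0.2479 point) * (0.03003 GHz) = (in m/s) 2626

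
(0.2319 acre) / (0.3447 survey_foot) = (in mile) 5.55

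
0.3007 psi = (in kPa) 2.073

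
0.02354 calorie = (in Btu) 9.335e-05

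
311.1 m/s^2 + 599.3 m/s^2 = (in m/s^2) 910.4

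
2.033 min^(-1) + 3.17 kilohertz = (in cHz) 3.17e+05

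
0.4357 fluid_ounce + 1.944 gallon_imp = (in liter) 8.85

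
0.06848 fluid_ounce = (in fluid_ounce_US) 0.06848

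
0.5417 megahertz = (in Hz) 5.417e+05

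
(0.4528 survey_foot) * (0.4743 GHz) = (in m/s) 6.546e+07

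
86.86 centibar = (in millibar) 868.6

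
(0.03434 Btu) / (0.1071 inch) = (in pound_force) 2994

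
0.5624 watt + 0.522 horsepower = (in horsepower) 0.5228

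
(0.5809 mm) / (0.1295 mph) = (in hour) 2.787e-06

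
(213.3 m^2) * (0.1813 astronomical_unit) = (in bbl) 3.639e+13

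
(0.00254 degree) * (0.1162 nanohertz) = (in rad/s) 5.151e-15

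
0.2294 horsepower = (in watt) 171.1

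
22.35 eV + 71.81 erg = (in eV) 4.482e+13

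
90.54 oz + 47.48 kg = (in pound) 110.3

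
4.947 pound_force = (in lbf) 4.947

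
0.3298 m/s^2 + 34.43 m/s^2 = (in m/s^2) 34.76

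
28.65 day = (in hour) 687.6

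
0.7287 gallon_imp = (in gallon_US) 0.8751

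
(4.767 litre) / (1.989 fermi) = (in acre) 5.922e+08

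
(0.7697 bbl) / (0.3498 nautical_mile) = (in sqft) 0.002033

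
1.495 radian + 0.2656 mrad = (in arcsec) 3.084e+05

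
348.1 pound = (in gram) 1.579e+05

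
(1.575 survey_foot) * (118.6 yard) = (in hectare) 0.005206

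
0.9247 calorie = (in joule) 3.869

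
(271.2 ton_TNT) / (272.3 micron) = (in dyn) 4.167e+20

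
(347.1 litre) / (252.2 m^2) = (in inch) 0.05418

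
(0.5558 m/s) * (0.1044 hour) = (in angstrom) 2.089e+12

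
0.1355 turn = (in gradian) 54.2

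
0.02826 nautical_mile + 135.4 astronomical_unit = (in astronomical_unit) 135.4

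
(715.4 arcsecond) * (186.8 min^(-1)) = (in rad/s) 0.0108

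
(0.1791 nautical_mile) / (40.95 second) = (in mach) 0.02379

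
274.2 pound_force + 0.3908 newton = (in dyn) 1.22e+08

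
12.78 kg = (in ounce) 450.8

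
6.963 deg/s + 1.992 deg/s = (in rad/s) 0.1563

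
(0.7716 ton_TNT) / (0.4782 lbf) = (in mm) 1.518e+12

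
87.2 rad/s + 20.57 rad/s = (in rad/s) 107.8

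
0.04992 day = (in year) 0.0001368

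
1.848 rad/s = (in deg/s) 105.9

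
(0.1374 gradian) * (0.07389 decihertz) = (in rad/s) 1.595e-05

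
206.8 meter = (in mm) 2.068e+05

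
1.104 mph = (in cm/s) 49.35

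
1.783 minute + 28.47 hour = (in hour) 28.5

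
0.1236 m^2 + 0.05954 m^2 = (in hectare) 1.831e-05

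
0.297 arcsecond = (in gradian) 9.167e-05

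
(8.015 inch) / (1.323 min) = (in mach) 7.532e-06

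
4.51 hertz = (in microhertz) 4.51e+06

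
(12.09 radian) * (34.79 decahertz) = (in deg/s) 2.41e+05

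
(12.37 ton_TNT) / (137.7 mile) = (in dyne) 2.335e+10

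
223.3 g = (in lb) 0.4923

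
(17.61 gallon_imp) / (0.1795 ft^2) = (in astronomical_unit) 3.209e-11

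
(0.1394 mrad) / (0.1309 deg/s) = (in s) 0.06102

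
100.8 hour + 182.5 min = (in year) 0.01185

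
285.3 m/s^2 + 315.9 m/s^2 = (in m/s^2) 601.2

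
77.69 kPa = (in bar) 0.7769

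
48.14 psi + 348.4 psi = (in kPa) 2734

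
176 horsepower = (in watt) 1.312e+05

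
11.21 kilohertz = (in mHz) 1.121e+07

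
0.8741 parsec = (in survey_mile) 1.676e+13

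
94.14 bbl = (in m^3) 14.97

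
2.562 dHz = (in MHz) 2.562e-07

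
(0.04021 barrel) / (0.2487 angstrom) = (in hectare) 2.571e+04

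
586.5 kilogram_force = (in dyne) 5.752e+08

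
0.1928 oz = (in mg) 5466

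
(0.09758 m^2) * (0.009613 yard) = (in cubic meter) 0.0008577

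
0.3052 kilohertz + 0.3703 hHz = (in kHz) 0.3422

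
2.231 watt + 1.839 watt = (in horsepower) 0.005458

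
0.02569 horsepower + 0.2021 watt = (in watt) 19.36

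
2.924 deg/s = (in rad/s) 0.05103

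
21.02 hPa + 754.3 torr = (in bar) 1.027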